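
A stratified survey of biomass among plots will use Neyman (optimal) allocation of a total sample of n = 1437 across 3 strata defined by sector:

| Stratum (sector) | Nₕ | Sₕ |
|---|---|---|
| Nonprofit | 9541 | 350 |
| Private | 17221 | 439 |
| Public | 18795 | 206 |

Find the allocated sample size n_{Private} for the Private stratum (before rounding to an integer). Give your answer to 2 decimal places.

735.47

Neyman allocation: nₕ = n·NₕSₕ / Σⱼ NⱼSⱼ.
Σ NⱼSⱼ = 9541·350 + 17221·439 + 18795·206 = 1.4771139 × 10^7.
n_{Private} = 1437·17221·439 / (1.4771139 × 10^7) = 735.47.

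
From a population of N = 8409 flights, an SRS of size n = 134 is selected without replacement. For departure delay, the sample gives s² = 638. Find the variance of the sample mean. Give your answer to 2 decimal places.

4.69

Under SRS without replacement, Var(ȳ) = (1 − f)·s²/n with f = n/N = 134/8409 = 0.01593531.
Var(ȳ) = (1 − 0.01593531)·638/134 = 0.98406469·4.761194 = 4.6853229.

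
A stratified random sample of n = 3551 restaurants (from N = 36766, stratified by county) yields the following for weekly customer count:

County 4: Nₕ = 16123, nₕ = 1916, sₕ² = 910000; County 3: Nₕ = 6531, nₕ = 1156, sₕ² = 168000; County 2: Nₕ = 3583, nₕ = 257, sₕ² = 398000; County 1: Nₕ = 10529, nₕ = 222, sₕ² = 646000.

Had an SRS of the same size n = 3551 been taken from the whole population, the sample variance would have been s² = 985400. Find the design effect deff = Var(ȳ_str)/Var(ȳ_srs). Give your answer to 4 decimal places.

Var(ȳ_str) = Σ Wₕ²(1−fₕ)sₕ²/nₕ with Wₕ = Nₕ/36766:
  County 4: (16123/36766)²·(1−1916/16123)·910000/1916 = 80.482481
  County 3: (6531/36766)²·(1−1156/6531)·168000/1156 = 3.7741298
  County 2: (3583/36766)²·(1−257/3583)·398000/257 = 13.652942
  County 1: (10529/36766)²·(1−222/10529)·646000/222 = 233.61793
  → Var(ȳ_str) = 331.52748.
Var(ȳ_srs) = (1 − 3551/36766)·985400/3551 = 250.69736.
deff = 331.52748 / 250.69736 = 1.3224.

1.3224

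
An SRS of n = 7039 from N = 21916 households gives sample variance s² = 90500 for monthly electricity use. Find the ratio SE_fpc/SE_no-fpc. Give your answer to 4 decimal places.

0.8239

f = n/N = 7039/21916 = 0.32118087.
SE_no-fpc = √(s²/n) = 3.5856575; SE_fpc = √((1−f)s²/n) = 2.9542405.
Ratio = √(1−f) = 0.82390480.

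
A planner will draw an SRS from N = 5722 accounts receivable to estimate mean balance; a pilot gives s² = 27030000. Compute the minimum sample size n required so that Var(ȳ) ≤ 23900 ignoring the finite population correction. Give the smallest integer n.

1131

Without fpc, n₀ = s²/D = 27030000/23900 = 1130.9623.
Rounding up, n = 1131.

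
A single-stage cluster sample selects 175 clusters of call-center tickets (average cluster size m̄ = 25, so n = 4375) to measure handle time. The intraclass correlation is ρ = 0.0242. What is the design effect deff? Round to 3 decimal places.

deff = 1 + (25 − 1)·0.0242 = 1 + 0.5808 = 1.5808.

1.581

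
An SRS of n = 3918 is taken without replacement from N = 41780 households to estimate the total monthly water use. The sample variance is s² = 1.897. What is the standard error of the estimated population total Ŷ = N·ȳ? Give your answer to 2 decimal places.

875.16

Var(Ŷ) = N²·Var(ȳ) = N²·(1 − n/N)·s²/n.
f = 3918/41780 = 0.09377693; Var(ȳ) = 0.90622307·1.897/3918 = 4.387711 × 10^-4.
Var(Ŷ) = 41780² · (4.387711 × 10^-4) = 765904.97.
SE(Ŷ) = √(765904.97) = 875.16.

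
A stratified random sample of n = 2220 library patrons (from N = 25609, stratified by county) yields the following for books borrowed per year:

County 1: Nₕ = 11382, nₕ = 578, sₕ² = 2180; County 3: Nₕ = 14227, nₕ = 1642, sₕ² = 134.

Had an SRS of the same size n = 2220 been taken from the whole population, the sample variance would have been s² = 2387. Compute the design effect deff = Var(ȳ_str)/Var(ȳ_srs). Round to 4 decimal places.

0.7428

Var(ȳ_str) = Σ Wₕ²(1−fₕ)sₕ²/nₕ with Wₕ = Nₕ/25609:
  County 1: (11382/25609)²·(1−578/11382)·2180/578 = 0.70720703
  County 3: (14227/25609)²·(1−1642/14227)·134/1642 = 0.022279886
  → Var(ȳ_str) = 0.72948692.
Var(ȳ_srs) = (1 − 2220/25609)·2387/2220 = 0.98201581.
deff = 0.72948692 / 0.98201581 = 0.7428.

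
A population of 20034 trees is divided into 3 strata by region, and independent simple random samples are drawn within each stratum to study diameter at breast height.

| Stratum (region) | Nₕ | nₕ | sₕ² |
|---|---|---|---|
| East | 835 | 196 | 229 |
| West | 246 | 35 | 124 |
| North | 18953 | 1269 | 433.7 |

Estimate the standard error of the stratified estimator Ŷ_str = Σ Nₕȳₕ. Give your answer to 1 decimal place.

Var(Ŷ_str) = Σₕ Nₕ²(1 − fₕ)sₕ²/nₕ.
East: 835²·(1 − 196/835)·229/196 = 623399.92.
West: 246²·(1 − 35/246)·124/35 = 183895.54.
North: 18953²·(1 − 1269/18953)·433.7/1269 = 1.1454767 × 10^8.
Sum = 1.1535497 × 10^8.
SE = √(1.1535497 × 10^8) = 10740.3.

10740.3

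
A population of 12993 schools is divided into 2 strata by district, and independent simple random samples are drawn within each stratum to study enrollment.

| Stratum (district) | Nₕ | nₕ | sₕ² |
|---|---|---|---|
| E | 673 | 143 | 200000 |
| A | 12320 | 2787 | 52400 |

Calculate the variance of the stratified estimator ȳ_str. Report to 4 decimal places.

Var(ȳ_str) = Σₕ Wₕ²(1 − fₕ)sₕ²/nₕ with Wₕ = Nₕ/N, N = 12993.
E: Wₕ = 0.05179712; term = 0.05179712²·(1 − 0.21248143)·200000/143 = 2.955058.
A: Wₕ = 0.94820288; term = 0.94820288²·(1 − 0.22621753)·52400/2787 = 13.080241.
Sum = 16.035299.

16.0353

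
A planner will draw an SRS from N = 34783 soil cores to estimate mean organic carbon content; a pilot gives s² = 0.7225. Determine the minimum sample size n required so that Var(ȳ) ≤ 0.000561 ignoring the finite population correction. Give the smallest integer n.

1288

Without fpc, n₀ = s²/D = 0.7225/0.000561 = 1287.8788.
Rounding up, n = 1288.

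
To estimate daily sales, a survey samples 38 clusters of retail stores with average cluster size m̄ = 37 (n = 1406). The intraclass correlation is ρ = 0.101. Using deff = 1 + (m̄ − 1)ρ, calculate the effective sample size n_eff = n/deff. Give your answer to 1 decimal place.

303.3

deff = 1 + (37 − 1)·0.101 = 1 + 3.636 = 4.636.
n_eff = 1406 / 4.636 = 303.3.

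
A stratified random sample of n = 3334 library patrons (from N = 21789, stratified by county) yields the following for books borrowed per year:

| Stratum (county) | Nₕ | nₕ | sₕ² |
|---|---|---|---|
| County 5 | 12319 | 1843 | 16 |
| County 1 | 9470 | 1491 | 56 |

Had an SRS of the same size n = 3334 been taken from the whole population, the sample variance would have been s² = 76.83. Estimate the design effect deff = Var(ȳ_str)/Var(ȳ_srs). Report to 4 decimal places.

0.4272

Var(ȳ_str) = Σ Wₕ²(1−fₕ)sₕ²/nₕ with Wₕ = Nₕ/21789:
  County 5: (12319/21789)²·(1−1843/12319)·16/1843 = 0.0023598858
  County 1: (9470/21789)²·(1−1491/9470)·56/1491 = 0.0059777016
  → Var(ȳ_str) = 0.0083375874.
Var(ȳ_srs) = (1 − 3334/21789)·76.83/3334 = 0.0195183.
deff = 0.0083375874 / 0.0195183 = 0.4272.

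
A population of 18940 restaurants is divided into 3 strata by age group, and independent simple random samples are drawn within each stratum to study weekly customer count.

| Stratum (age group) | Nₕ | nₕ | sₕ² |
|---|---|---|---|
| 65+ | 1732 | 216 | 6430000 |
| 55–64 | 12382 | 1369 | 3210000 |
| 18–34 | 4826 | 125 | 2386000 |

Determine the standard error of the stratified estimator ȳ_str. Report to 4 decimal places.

48.1292

Var(ȳ_str) = Σₕ Wₕ²(1 − fₕ)sₕ²/nₕ with Wₕ = Nₕ/N, N = 18940.
65+: Wₕ = 0.09144667; term = 0.09144667²·(1 − 0.12471132)·6430000/216 = 217.89354.
55–64: Wₕ = 0.65374868; term = 0.65374868²·(1 − 0.11056372)·3210000/1369 = 891.32908.
18–34: Wₕ = 0.25480465; term = 0.25480465²·(1 − 0.02590137)·2386000/125 = 1207.1967.
Sum = 2316.4193.
SE = √(2316.4193) = 48.1292.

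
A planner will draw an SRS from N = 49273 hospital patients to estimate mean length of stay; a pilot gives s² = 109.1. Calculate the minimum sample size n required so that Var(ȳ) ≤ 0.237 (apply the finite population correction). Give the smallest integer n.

Without fpc, n₀ = s²/D = 109.1/0.237 = 460.3376.
With fpc, (1 − n/N)·s²/n ≤ D requires n ≥ n₀/(1 + n₀/N) = 460.3376/(1 + 460.3376/49273) = 456.0767.
Rounding up, n = 457.

457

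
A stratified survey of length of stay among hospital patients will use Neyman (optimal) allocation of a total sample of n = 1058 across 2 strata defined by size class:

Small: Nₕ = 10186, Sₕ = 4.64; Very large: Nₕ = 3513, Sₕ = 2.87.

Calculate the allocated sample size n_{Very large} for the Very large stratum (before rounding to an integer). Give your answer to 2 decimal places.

186.01

Neyman allocation: nₕ = n·NₕSₕ / Σⱼ NⱼSⱼ.
Σ NⱼSⱼ = 10186·4.64 + 3513·2.87 = 57345.35.
n_{Very large} = 1058·3513·2.87 / 57345.35 = 186.01.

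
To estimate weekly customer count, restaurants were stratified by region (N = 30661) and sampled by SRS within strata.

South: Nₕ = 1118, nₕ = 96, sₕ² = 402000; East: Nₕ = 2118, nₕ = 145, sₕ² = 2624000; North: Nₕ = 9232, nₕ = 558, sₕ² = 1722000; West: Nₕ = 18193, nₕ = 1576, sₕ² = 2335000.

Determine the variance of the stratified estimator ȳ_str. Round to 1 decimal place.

Var(ȳ_str) = Σₕ Wₕ²(1 − fₕ)sₕ²/nₕ with Wₕ = Nₕ/N, N = 30661.
South: Wₕ = 0.03646326; term = 0.03646326²·(1 − 0.08586762)·402000/96 = 5.0894973.
East: Wₕ = 0.06907798; term = 0.06907798²·(1 − 0.06846081)·2624000/145 = 80.440774.
North: Wₕ = 0.30109912; term = 0.30109912²·(1 − 0.06044194)·1722000/558 = 262.87031.
West: Wₕ = 0.59335964; term = 0.59335964²·(1 − 0.08662672)·2335000/1576 = 476.44742.
Sum = 824.848.

824.8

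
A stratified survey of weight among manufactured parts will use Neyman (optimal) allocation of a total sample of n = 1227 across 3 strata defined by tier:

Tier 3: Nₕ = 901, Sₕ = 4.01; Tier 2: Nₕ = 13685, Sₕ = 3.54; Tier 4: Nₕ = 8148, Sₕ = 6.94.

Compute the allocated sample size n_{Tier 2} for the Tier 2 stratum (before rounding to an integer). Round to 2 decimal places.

Neyman allocation: nₕ = n·NₕSₕ / Σⱼ NⱼSⱼ.
Σ NⱼSⱼ = 901·4.01 + 13685·3.54 + 8148·6.94 = 108605.03.
n_{Tier 2} = 1227·13685·3.54 / 108605.03 = 547.32.

547.32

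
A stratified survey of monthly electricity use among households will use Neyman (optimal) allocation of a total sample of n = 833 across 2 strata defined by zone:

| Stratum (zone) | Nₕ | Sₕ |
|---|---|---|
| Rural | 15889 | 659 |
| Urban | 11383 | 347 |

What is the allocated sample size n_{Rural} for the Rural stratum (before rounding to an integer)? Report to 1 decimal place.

604.8

Neyman allocation: nₕ = n·NₕSₕ / Σⱼ NⱼSⱼ.
Σ NⱼSⱼ = 15889·659 + 11383·347 = 1.4420752 × 10^7.
n_{Rural} = 833·15889·659 / (1.4420752 × 10^7) = 604.8.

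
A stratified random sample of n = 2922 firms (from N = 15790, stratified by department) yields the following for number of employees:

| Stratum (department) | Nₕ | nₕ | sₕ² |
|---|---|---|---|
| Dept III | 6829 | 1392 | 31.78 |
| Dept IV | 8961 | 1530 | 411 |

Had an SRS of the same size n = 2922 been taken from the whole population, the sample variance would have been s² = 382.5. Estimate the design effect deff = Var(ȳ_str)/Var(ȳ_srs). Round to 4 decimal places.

0.7044

Var(ȳ_str) = Σ Wₕ²(1−fₕ)sₕ²/nₕ with Wₕ = Nₕ/15790:
  Dept III: (6829/15790)²·(1−1392/6829)·31.78/1392 = 0.0033999055
  Dept IV: (8961/15790)²·(1−1530/8961)·411/1530 = 0.071744708
  → Var(ȳ_str) = 0.075144614.
Var(ȳ_srs) = (1 − 2922/15790)·382.5/2922 = 0.1066793.
deff = 0.075144614 / 0.1066793 = 0.7044.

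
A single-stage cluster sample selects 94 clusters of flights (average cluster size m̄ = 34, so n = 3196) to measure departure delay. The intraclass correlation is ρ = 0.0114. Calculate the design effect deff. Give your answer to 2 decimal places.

deff = 1 + (34 − 1)·0.0114 = 1 + 0.3762 = 1.3762.

1.38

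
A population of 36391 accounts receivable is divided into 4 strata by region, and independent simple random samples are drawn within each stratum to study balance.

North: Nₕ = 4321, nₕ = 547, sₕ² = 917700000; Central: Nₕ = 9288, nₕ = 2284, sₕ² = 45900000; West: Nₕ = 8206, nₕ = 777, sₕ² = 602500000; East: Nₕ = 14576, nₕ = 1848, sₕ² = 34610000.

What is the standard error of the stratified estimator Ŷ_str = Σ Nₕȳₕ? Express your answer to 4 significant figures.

Var(Ŷ_str) = Σₕ Nₕ²(1 − fₕ)sₕ²/nₕ.
North: 4321²·(1 − 547/4321)·917700000/547 = 2.7358959 × 10^13.
Central: 9288²·(1 − 2284/9288)·45900000/2284 = 1.3073291 × 10^12.
West: 8206²·(1 − 777/8206)·602500000/777 = 4.7271339 × 10^13.
East: 14576²·(1 − 1848/14576)·34610000/1848 = 3.4745467 × 10^12.
Sum = 7.9412174 × 10^13.
SE = √(7.9412174 × 10^13) = 8.911 × 10^6.

8.911 × 10^6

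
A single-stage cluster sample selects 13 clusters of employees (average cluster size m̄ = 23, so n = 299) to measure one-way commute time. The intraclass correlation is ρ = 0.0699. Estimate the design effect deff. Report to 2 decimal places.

deff = 1 + (23 − 1)·0.0699 = 1 + 1.5378 = 2.5378.

2.54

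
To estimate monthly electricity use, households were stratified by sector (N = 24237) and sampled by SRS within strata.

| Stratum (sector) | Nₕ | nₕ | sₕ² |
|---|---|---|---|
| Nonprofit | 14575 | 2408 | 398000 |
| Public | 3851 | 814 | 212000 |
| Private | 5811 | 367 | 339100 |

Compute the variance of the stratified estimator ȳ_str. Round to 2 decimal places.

Var(ȳ_str) = Σₕ Wₕ²(1 − fₕ)sₕ²/nₕ with Wₕ = Nₕ/N, N = 24237.
Nonprofit: Wₕ = 0.60135330; term = 0.60135330²·(1 − 0.16521441)·398000/2408 = 49.895449.
Public: Wₕ = 0.15888930; term = 0.15888930²·(1 − 0.21137367)·212000/814 = 5.1852779.
Private: Wₕ = 0.23975740; term = 0.23975740²·(1 − 0.06315608)·339100/367 = 49.759154.
Sum = 104.83988.

104.84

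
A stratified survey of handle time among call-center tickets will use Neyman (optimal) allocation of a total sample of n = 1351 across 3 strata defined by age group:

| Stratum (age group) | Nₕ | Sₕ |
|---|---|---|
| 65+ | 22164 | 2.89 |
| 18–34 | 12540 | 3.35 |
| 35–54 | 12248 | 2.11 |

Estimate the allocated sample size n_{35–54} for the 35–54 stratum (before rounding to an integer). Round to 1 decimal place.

264.7

Neyman allocation: nₕ = n·NₕSₕ / Σⱼ NⱼSⱼ.
Σ NⱼSⱼ = 22164·2.89 + 12540·3.35 + 12248·2.11 = 131906.24.
n_{35–54} = 1351·12248·2.11 / 131906.24 = 264.7.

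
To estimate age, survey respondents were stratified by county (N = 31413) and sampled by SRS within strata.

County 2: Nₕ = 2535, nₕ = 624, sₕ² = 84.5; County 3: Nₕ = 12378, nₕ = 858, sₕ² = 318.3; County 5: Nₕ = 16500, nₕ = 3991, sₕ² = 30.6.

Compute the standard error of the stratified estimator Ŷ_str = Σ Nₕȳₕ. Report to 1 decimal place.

7425.5

Var(Ŷ_str) = Σₕ Nₕ²(1 − fₕ)sₕ²/nₕ.
County 2: 2535²·(1 − 624/2535)·84.5/624 = 656010.47.
County 3: 12378²·(1 − 858/12378)·318.3/858 = 5.289959 × 10^7.
County 5: 16500²·(1 − 3991/16500)·30.6/3991 = 1.5825092 × 10^6.
Sum = 5.513811 × 10^7.
SE = √(5.513811 × 10^7) = 7425.5.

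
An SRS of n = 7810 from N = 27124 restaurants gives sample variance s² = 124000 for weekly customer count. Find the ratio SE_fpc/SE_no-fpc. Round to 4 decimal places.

f = n/N = 7810/27124 = 0.28793688.
SE_no-fpc = √(s²/n) = 3.9846055; SE_fpc = √((1−f)s²/n) = 3.3623628.
Ratio = √(1−f) = 0.84383832.

0.8438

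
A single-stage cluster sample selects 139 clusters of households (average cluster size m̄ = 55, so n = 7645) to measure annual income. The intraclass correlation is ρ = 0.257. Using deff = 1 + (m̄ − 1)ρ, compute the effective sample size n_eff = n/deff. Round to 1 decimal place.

deff = 1 + (55 − 1)·0.257 = 1 + 13.878 = 14.878.
n_eff = 7645 / 14.878 = 513.8.

513.8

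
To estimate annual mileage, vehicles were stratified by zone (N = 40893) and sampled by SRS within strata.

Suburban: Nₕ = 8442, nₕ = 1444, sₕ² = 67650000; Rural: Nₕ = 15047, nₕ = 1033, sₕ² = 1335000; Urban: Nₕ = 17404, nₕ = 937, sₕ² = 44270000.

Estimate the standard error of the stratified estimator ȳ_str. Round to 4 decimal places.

99.5754

Var(ȳ_str) = Σₕ Wₕ²(1 − fₕ)sₕ²/nₕ with Wₕ = Nₕ/N, N = 40893.
Suburban: Wₕ = 0.20644120; term = 0.20644120²·(1 − 0.17104951)·67650000/1444 = 1655.0913.
Rural: Wₕ = 0.36796029; term = 0.36796029²·(1 − 0.06865156)·1335000/1033 = 162.96526.
Urban: Wₕ = 0.42559851; term = 0.42559851²·(1 − 0.05383820)·44270000/937 = 8097.2127.
Sum = 9915.2693.
SE = √(9915.2693) = 99.5754.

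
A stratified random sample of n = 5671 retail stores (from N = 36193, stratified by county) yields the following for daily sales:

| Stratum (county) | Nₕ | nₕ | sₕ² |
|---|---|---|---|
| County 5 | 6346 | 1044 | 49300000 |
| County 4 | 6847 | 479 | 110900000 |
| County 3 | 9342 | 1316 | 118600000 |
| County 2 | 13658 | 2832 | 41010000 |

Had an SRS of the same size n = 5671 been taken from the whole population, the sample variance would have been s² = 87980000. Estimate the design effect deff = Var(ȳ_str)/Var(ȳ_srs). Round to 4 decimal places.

1.2010

Var(ȳ_str) = Σ Wₕ²(1−fₕ)sₕ²/nₕ with Wₕ = Nₕ/36193:
  County 5: (6346/36193)²·(1−1044/6346)·49300000/1044 = 1212.9337
  County 4: (6847/36193)²·(1−479/6847)·110900000/479 = 7706.377
  County 3: (9342/36193)²·(1−1316/9342)·118600000/1316 = 5158.4432
  County 2: (13658/36193)²·(1−2832/13658)·41010000/2832 = 1634.5661
  → Var(ȳ_str) = 15712.32.
Var(ȳ_srs) = (1 − 5671/36193)·87980000/5671 = 13083.162.
deff = 15712.32 / 13083.162 = 1.2010.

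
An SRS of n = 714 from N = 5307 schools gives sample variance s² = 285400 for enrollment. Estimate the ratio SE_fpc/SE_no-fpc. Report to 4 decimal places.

0.9303

f = n/N = 714/5307 = 0.13453929.
SE_no-fpc = √(s²/n) = 19.992996; SE_fpc = √((1−f)s²/n) = 18.599512.
Ratio = √(1−f) = 0.93030141.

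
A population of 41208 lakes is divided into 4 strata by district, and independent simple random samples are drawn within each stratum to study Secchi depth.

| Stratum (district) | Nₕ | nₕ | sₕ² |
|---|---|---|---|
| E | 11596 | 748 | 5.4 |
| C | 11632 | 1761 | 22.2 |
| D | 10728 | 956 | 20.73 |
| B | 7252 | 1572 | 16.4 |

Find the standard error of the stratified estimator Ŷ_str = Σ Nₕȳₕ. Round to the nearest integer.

Var(Ŷ_str) = Σₕ Nₕ²(1 − fₕ)sₕ²/nₕ.
E: 11596²·(1 − 748/11596)·5.4/748 = 908134.23.
C: 11632²·(1 − 1761/11632)·22.2/1761 = 1.4474686 × 10^6.
D: 10728²·(1 − 956/10728)·20.73/956 = 2.2732313 × 10^6.
B: 7252²·(1 − 1572/7252)·16.4/1572 = 429731.75.
Sum = 5.0585659 × 10^6.
SE = √(5.0585659 × 10^6) = 2249.

2249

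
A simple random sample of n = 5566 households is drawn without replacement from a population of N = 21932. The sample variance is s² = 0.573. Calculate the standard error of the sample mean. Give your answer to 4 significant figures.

Under SRS without replacement, Var(ȳ) = (1 − f)·s²/n with f = n/N = 5566/21932 = 0.25378442.
Var(ȳ) = (1 − 0.25378442)·0.573/5566 = 0.74621558·1.0294646 × 10^-4 = 7.6820252 × 10^-5.
SE(ȳ) = √(7.6820252 × 10^-5) = 0.008765.

0.008765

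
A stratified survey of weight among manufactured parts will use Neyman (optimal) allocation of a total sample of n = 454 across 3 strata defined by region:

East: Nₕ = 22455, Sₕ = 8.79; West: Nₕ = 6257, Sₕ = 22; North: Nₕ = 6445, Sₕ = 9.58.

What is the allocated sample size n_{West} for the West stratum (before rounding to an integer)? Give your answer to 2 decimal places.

157.51

Neyman allocation: nₕ = n·NₕSₕ / Σⱼ NⱼSⱼ.
Σ NⱼSⱼ = 22455·8.79 + 6257·22 + 6445·9.58 = 396776.55.
n_{West} = 454·6257·22 / 396776.55 = 157.51.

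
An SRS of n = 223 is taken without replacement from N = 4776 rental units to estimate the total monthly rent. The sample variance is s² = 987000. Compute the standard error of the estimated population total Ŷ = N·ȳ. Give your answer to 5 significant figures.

310230

Var(Ŷ) = N²·Var(ȳ) = N²·(1 − n/N)·s²/n.
f = 223/4776 = 0.04669179; Var(ȳ) = 0.95330821·987000/223 = 4219.3507.
Var(Ŷ) = 4776² · 4219.3507 = 9.6244132 × 10^10.
SE(Ŷ) = √(9.6244132 × 10^10) = 310230.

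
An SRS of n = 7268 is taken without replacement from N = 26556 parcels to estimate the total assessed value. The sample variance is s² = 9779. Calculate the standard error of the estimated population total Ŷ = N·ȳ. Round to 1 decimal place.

Var(Ŷ) = N²·Var(ȳ) = N²·(1 − n/N)·s²/n.
f = 7268/26556 = 0.27368580; Var(ȳ) = 0.72631420·9779/7268 = 0.97724637.
Var(Ŷ) = 26556² · 0.97724637 = 6.891748 × 10^8.
SE(Ŷ) = √(6.891748 × 10^8) = 26252.1.

26252.1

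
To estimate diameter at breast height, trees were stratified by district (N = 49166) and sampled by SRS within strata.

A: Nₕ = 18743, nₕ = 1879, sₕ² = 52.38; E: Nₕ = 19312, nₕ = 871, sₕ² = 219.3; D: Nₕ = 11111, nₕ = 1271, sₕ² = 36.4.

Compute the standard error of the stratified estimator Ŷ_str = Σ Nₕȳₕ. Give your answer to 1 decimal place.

10080.1

Var(Ŷ_str) = Σₕ Nₕ²(1 − fₕ)sₕ²/nₕ.
A: 18743²·(1 − 1879/18743)·52.38/1879 = 8.811268 × 10^6.
E: 19312²·(1 − 871/19312)·219.3/871 = 8.9666909 × 10^7.
D: 11111²·(1 − 1271/11111)·36.4/1271 = 3.1311515 × 10^6.
Sum = 1.0160933 × 10^8.
SE = √(1.0160933 × 10^8) = 10080.1.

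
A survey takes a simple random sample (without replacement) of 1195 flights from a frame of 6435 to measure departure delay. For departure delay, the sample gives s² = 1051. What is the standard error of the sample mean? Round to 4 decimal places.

Under SRS without replacement, Var(ȳ) = (1 − f)·s²/n with f = n/N = 1195/6435 = 0.18570319.
Var(ȳ) = (1 − 0.18570319)·1051/1195 = 0.81429681·0.87949791 = 0.71617234.
SE(ȳ) = √(0.71617234) = 0.8463.

0.8463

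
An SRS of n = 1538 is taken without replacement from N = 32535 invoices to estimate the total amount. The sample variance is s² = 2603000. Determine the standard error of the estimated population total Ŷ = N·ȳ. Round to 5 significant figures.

1.3065 × 10^6

Var(Ŷ) = N²·Var(ȳ) = N²·(1 − n/N)·s²/n.
f = 1538/32535 = 0.04727217; Var(ȳ) = 0.95272783·2603000/1538 = 1612.4516.
Var(Ŷ) = 32535² · 1612.4516 = 1.7068223 × 10^12.
SE(Ŷ) = √(1.7068223 × 10^12) = 1.3065 × 10^6.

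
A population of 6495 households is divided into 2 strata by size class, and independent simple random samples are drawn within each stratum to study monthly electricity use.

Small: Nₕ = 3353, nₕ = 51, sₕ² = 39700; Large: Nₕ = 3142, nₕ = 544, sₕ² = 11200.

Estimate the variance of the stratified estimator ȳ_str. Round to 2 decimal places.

Var(ȳ_str) = Σₕ Wₕ²(1 − fₕ)sₕ²/nₕ with Wₕ = Nₕ/N, N = 6495.
Small: Wₕ = 0.51624326; term = 0.51624326²·(1 − 0.01521026)·39700/51 = 204.30201.
Large: Wₕ = 0.48375674; term = 0.48375674²·(1 − 0.17313813)·11200/544 = 3.983879.
Sum = 208.28589.

208.29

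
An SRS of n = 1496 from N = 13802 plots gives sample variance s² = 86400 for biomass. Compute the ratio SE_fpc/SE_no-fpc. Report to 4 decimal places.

f = n/N = 1496/13802 = 0.10839009.
SE_no-fpc = √(s²/n) = 7.599606; SE_fpc = √((1−f)s²/n) = 7.1759354.
Ratio = √(1−f) = 0.94425098.

0.9443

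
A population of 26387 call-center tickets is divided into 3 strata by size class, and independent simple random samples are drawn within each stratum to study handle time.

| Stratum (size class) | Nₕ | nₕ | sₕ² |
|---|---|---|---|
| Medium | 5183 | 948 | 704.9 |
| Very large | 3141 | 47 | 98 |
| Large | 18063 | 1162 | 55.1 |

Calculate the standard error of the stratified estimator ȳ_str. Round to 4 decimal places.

0.2708

Var(ȳ_str) = Σₕ Wₕ²(1 − fₕ)sₕ²/nₕ with Wₕ = Nₕ/N, N = 26387.
Medium: Wₕ = 0.19642248; term = 0.19642248²·(1 − 0.18290565)·704.9/948 = 0.023440872.
Very large: Wₕ = 0.11903589; term = 0.11903589²·(1 − 0.01496339)·98/47 = 0.029102911.
Large: Wₕ = 0.68454163; term = 0.68454163²·(1 − 0.06433040)·55.1/1162 = 0.020790633.
Sum = 0.073334416.
SE = √(0.073334416) = 0.2708.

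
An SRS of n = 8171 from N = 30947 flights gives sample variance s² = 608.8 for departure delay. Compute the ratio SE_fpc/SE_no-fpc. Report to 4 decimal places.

f = n/N = 8171/30947 = 0.26403205.
SE_no-fpc = √(s²/n) = 0.27296044; SE_fpc = √((1−f)s²/n) = 0.23416887.
Ratio = √(1−f) = 0.85788574.

0.8579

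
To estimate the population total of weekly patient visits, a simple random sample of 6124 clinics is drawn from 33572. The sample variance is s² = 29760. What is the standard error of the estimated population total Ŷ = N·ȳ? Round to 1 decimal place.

66918.0

Var(Ŷ) = N²·Var(ȳ) = N²·(1 − n/N)·s²/n.
f = 6124/33572 = 0.18241392; Var(ȳ) = 0.81758608·29760/6124 = 3.9731159.
Var(Ŷ) = 33572² · 3.9731159 = 4.4780162 × 10^9.
SE(Ŷ) = √(4.4780162 × 10^9) = 66918.0.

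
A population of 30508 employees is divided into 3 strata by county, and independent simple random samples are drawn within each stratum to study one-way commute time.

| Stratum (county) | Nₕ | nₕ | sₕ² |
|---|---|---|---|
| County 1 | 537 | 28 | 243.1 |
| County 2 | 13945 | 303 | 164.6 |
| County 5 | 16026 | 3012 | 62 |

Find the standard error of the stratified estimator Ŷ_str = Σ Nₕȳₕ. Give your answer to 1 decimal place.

10488.6

Var(Ŷ_str) = Σₕ Nₕ²(1 − fₕ)sₕ²/nₕ.
County 1: 537²·(1 − 28/537)·243.1/28 = 2.3731162 × 10^6.
County 2: 13945²·(1 − 303/13945)·164.6/303 = 1.0334364 × 10^8.
County 5: 16026²·(1 − 3012/16026)·62/3012 = 4.2931164 × 10^6.
Sum = 1.1000987 × 10^8.
SE = √(1.1000987 × 10^8) = 10488.6.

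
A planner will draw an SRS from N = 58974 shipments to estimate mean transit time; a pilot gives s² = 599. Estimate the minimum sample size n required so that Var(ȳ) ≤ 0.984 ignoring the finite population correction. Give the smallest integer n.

609

Without fpc, n₀ = s²/D = 599/0.984 = 608.7398.
Rounding up, n = 609.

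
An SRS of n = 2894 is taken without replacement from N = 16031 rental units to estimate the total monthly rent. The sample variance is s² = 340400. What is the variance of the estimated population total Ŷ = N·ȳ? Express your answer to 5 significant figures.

Var(Ŷ) = N²·Var(ȳ) = N²·(1 − n/N)·s²/n.
f = 2894/16031 = 0.18052523; Var(ȳ) = 0.81947477·340400/2894 = 96.388808.
Var(Ŷ) = 16031² · 96.388808 = 2.4771245 × 10^10.

2.4771 × 10^10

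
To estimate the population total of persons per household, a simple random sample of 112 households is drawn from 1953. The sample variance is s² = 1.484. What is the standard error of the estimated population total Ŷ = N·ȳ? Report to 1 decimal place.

Var(Ŷ) = N²·Var(ȳ) = N²·(1 − n/N)·s²/n.
f = 112/1953 = 0.05734767; Var(ȳ) = 0.94265233·1.484/112 = 0.012490143.
Var(Ŷ) = 1953² · 0.012490143 = 47640.016.
SE(Ŷ) = √(47640.016) = 218.3.

218.3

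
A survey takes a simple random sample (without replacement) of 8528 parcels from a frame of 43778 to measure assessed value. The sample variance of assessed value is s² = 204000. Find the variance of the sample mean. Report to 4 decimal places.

Under SRS without replacement, Var(ȳ) = (1 − f)·s²/n with f = n/N = 8528/43778 = 0.19480104.
Var(ȳ) = (1 − 0.19480104)·204000/8528 = 0.80519896·23.921201 = 19.261326.

19.2613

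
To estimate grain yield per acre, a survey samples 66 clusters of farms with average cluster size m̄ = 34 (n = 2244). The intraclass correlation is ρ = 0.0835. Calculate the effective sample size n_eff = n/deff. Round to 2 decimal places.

597.52

deff = 1 + (34 − 1)·0.0835 = 1 + 2.7555 = 3.7555.
n_eff = 2244 / 3.7555 = 597.52.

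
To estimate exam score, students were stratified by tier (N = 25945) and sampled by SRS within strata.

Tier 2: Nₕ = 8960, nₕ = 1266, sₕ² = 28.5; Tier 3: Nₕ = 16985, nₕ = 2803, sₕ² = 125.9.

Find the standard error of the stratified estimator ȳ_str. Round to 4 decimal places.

Var(ȳ_str) = Σₕ Wₕ²(1 − fₕ)sₕ²/nₕ with Wₕ = Nₕ/N, N = 25945.
Tier 2: Wₕ = 0.34534592; term = 0.34534592²·(1 − 0.14129464)·28.5/1266 = 0.002305494.
Tier 3: Wₕ = 0.65465408; term = 0.65465408²·(1 − 0.16502797)·125.9/2803 = 0.016073051.
Sum = 0.018378545.
SE = √(0.018378545) = 0.1356.

0.1356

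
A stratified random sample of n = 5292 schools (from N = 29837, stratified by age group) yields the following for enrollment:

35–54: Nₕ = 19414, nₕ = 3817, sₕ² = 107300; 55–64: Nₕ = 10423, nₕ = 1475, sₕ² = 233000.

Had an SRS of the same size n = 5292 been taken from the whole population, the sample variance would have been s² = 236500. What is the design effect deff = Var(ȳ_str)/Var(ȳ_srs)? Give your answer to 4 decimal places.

0.7102

Var(ȳ_str) = Σ Wₕ²(1−fₕ)sₕ²/nₕ with Wₕ = Nₕ/29837:
  35–54: (19414/29837)²·(1−3817/19414)·107300/3817 = 9.561441
  55–64: (10423/29837)²·(1−1475/10423)·233000/1475 = 16.549021
  → Var(ȳ_str) = 26.110462.
Var(ȳ_srs) = (1 − 5292/29837)·236500/5292 = 36.763698.
deff = 26.110462 / 36.763698 = 0.7102.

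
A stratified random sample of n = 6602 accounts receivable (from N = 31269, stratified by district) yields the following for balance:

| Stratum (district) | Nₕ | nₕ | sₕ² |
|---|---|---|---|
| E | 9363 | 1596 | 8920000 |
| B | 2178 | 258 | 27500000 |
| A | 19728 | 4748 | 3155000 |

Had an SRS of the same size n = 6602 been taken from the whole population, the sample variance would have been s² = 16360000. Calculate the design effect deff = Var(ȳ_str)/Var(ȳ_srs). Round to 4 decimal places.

Var(ȳ_str) = Σ Wₕ²(1−fₕ)sₕ²/nₕ with Wₕ = Nₕ/31269:
  E: (9363/31269)²·(1−1596/9363)·8920000/1596 = 415.69262
  B: (2178/31269)²·(1−258/2178)·27500000/258 = 455.87325
  A: (19728/31269)²·(1−4748/19728)·3155000/4748 = 200.84246
  → Var(ȳ_str) = 1072.4083.
Var(ȳ_srs) = (1 − 6602/31269)·16360000/6602 = 1954.8351.
deff = 1072.4083 / 1954.8351 = 0.5486.

0.5486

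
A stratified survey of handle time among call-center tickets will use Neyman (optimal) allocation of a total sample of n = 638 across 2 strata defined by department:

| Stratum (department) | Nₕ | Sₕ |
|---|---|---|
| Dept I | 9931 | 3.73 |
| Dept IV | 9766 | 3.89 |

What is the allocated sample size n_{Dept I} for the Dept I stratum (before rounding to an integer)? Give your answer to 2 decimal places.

Neyman allocation: nₕ = n·NₕSₕ / Σⱼ NⱼSⱼ.
Σ NⱼSⱼ = 9931·3.73 + 9766·3.89 = 75032.37.
n_{Dept I} = 638·9931·3.73 / 75032.37 = 314.97.

314.97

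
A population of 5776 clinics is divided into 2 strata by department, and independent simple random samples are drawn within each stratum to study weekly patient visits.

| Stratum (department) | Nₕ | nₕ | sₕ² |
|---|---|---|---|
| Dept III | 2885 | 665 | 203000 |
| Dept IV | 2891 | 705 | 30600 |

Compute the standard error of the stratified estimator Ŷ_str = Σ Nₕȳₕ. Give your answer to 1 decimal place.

47216.8

Var(Ŷ_str) = Σₕ Nₕ²(1 − fₕ)sₕ²/nₕ.
Dept III: 2885²·(1 − 665/2885)·203000/665 = 1.9551189 × 10^9.
Dept IV: 2891²·(1 − 705/2891)·30600/705 = 2.74303 × 10^8.
Sum = 2.2294219 × 10^9.
SE = √(2.2294219 × 10^9) = 47216.8.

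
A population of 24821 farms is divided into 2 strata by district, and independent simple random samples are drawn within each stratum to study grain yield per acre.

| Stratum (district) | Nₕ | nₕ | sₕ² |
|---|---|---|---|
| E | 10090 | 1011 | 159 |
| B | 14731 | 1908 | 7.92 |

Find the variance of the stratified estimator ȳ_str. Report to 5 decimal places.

Var(ȳ_str) = Σₕ Wₕ²(1 − fₕ)sₕ²/nₕ with Wₕ = Nₕ/N, N = 24821.
E: Wₕ = 0.40651062; term = 0.40651062²·(1 − 0.10019822)·159/1011 = 0.023384958.
B: Wₕ = 0.59348938; term = 0.59348938²·(1 − 0.12952278)·7.92/1908 = 0.001272712.
Sum = 0.02465767.

0.02466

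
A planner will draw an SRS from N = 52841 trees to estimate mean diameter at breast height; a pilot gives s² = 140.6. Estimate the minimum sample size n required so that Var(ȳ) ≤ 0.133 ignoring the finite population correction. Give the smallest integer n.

1058

Without fpc, n₀ = s²/D = 140.6/0.133 = 1057.1429.
Rounding up, n = 1058.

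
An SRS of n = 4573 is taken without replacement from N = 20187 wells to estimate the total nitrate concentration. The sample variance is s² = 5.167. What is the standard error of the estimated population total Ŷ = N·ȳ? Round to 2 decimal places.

596.78

Var(Ŷ) = N²·Var(ȳ) = N²·(1 − n/N)·s²/n.
f = 4573/20187 = 0.22653193; Var(ȳ) = 0.77346807·5.167/4573 = 8.7393605 × 10^-4.
Var(Ŷ) = 20187² · (8.7393605 × 10^-4) = 356142.02.
SE(Ŷ) = √(356142.02) = 596.78.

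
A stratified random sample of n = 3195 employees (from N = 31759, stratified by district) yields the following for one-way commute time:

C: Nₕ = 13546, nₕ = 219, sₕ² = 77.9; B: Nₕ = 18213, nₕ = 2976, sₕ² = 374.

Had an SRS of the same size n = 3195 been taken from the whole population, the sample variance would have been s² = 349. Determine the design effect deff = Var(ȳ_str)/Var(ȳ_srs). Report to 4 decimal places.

Var(ȳ_str) = Σ Wₕ²(1−fₕ)sₕ²/nₕ with Wₕ = Nₕ/31759:
  C: (13546/31759)²·(1−219/13546)·77.9/219 = 0.063665356
  B: (18213/31759)²·(1−2976/18213)·374/2976 = 0.034576895
  → Var(ȳ_str) = 0.098242251.
Var(ȳ_srs) = (1 − 3195/31759)·349/3195 = 0.098244166.
deff = 0.098242251 / 0.098244166 = 1.0000.

1.0000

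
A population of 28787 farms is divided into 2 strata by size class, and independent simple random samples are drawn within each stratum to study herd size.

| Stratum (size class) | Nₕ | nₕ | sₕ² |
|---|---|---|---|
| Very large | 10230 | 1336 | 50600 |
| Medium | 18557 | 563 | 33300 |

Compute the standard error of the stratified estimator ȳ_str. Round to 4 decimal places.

5.2907

Var(ȳ_str) = Σₕ Wₕ²(1 − fₕ)sₕ²/nₕ with Wₕ = Nₕ/N, N = 28787.
Very large: Wₕ = 0.35536874; term = 0.35536874²·(1 − 0.13059629)·50600/1336 = 4.1583784.
Medium: Wₕ = 0.64463126; term = 0.64463126²·(1 − 0.03033896)·33300/563 = 23.832989.
Sum = 27.991367.
SE = √(27.991367) = 5.2907.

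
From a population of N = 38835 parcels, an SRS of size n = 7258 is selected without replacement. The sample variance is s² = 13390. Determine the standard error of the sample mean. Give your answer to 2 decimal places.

1.22

Under SRS without replacement, Var(ȳ) = (1 − f)·s²/n with f = n/N = 7258/38835 = 0.18689327.
Var(ȳ) = (1 − 0.18689327)·13390/7258 = 0.81310673·1.8448608 = 1.5000688.
SE(ȳ) = √(1.5000688) = 1.22.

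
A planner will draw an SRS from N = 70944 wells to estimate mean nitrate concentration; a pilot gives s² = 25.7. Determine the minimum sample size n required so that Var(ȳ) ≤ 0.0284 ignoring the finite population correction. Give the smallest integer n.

905

Without fpc, n₀ = s²/D = 25.7/0.0284 = 904.9296.
Rounding up, n = 905.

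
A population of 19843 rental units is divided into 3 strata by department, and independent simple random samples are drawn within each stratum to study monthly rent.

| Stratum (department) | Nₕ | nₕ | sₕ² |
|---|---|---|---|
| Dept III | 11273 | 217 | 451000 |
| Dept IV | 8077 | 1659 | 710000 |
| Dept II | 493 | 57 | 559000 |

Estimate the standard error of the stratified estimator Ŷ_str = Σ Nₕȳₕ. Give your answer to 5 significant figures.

Var(Ŷ_str) = Σₕ Nₕ²(1 − fₕ)sₕ²/nₕ.
Dept III: 11273²·(1 − 217/11273)·451000/217 = 2.5903255 × 10^11.
Dept IV: 8077²·(1 − 1659/8077)·710000/1659 = 2.2185119 × 10^10.
Dept II: 493²·(1 − 57/493)·559000/57 = 2.1079988 × 10^9.
Sum = 2.8332567 × 10^11.
SE = √(2.8332567 × 10^11) = 532280.

532280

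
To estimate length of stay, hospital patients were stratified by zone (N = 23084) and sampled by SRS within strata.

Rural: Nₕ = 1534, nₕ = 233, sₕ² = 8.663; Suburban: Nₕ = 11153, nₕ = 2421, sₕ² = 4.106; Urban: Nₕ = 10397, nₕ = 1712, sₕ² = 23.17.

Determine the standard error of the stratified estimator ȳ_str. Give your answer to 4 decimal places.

Var(ȳ_str) = Σₕ Wₕ²(1 − fₕ)sₕ²/nₕ with Wₕ = Nₕ/N, N = 23084.
Rural: Wₕ = 0.06645295; term = 0.06645295²·(1 − 0.15189048)·8.663/233 = 1.3924927 × 10^-4.
Suburban: Wₕ = 0.48314850; term = 0.48314850²·(1 − 0.21707164)·4.106/2421 = 3.0996129 × 10^-4.
Urban: Wₕ = 0.45039854; term = 0.45039854²·(1 − 0.16466288)·23.17/1712 = 0.0022933905.
Sum = 0.0027426011.
SE = √(0.0027426011) = 0.0524.

0.0524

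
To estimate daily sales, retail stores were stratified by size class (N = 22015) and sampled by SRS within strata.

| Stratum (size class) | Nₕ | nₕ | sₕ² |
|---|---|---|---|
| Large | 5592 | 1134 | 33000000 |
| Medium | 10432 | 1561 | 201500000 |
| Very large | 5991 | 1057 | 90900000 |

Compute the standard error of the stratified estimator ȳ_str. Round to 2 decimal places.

177.17

Var(ȳ_str) = Σₕ Wₕ²(1 − fₕ)sₕ²/nₕ with Wₕ = Nₕ/N, N = 22015.
Large: Wₕ = 0.25400863; term = 0.25400863²·(1 − 0.20278970)·33000000/1134 = 1496.824.
Medium: Wₕ = 0.47385873; term = 0.47385873²·(1 − 0.14963574)·201500000/1561 = 24647.616.
Very large: Wₕ = 0.27213264; term = 0.27213264²·(1 − 0.17643131)·90900000/1057 = 5245.0542.
Sum = 31389.494.
SE = √(31389.494) = 177.17.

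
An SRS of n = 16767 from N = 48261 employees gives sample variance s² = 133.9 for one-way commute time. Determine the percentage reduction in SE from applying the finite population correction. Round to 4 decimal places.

f = n/N = 16767/48261 = 0.34742339.
SE_no-fpc = √(s²/n) = 0.089364001; SE_fpc = √((1−f)s²/n) = 0.072190219.
Ratio = √(1−f) = 0.80782214. Reduction = 100·(1 − 0.80782214) = 19.2178%.

19.2178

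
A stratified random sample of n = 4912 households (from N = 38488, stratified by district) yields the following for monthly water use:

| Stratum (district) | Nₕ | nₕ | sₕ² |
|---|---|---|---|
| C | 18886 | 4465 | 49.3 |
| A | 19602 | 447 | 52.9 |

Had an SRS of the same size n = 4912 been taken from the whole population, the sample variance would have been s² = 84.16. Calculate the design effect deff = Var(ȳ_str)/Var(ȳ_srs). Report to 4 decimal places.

2.1427

Var(ȳ_str) = Σ Wₕ²(1−fₕ)sₕ²/nₕ with Wₕ = Nₕ/38488:
  C: (18886/38488)²·(1−4465/18886)·49.3/4465 = 0.0020300659
  A: (19602/38488)²·(1−447/19602)·52.9/447 = 0.029997151
  → Var(ȳ_str) = 0.032027217.
Var(ȳ_srs) = (1 − 4912/38488)·84.16/4912 = 0.014946895.
deff = 0.032027217 / 0.014946895 = 2.1427.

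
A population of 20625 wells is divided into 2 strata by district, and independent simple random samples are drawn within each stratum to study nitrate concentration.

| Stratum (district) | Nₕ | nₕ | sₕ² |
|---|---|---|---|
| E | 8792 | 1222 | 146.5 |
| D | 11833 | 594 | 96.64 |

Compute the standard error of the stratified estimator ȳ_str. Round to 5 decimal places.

0.26386

Var(ȳ_str) = Σₕ Wₕ²(1 − fₕ)sₕ²/nₕ with Wₕ = Nₕ/N, N = 20625.
E: Wₕ = 0.42627879; term = 0.42627879²·(1 − 0.13898999)·146.5/1222 = 0.018756943.
D: Wₕ = 0.57372121; term = 0.57372121²·(1 − 0.05019860)·96.64/594 = 0.050863366.
Sum = 0.069620309.
SE = √(0.069620309) = 0.26386.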